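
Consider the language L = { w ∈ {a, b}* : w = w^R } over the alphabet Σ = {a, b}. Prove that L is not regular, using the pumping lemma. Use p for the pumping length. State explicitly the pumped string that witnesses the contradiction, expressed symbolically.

Assume L is regular; let p be its pumping constant.
Take w = a^p b a^p, a palindrome of length 2p+1 ≥ p.
Write w = xyz as guaranteed by the lemma, with |xy| ≤ p and |y| > 0.
Since the first p symbols of w are all a's and |xy| ≤ p, y lies entirely in the leading a-block: y = a^k for some k with 1 ≤ k ≤ p.
Pump with i = 2: xy^2z = a^{p+k} b a^p. Its reverse is a^p b a^{p+k}, which differs from xy^2z since k ≥ 1. So xy^2z is not a palindrome and xy^2z ∉ L.
Contradiction. Therefore L is not regular.

a^{p+k} b a^p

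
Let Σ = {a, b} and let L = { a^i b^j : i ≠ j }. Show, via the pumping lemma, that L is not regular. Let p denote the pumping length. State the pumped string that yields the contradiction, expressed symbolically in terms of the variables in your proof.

a^{p+p!} b^{p+p!}

Toward a contradiction, assume L is regular with pumping length p.
Choose w = a^p b^{p+p!}. Since p ≠ p+p!, w ∈ L; and |w| ≥ p.
By the pumping lemma, w = xyz with |xy| ≤ p and |y| > 0.
Because |xy| ≤ p and w begins with p copies of a, we have y = a^k with 1 ≤ k ≤ p.
Since 1 ≤ k ≤ p, k divides p!; set t = 1 + p!/k. Then xy^t z has p + (p!/k)·k = p + p! copies of a. Now the a-count equals the b-count, so i ≠ j fails. So xy^t z = a^{p+p!} b^{p+p!} ∉ L.
This contradicts the pumping lemma, so L is not regular.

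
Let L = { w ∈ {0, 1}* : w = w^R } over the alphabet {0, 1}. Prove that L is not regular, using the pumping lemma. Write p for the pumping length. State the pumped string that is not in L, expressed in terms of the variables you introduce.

Toward a contradiction, assume L is regular with pumping length p.
Take w = 0^p 1 0^p, a palindrome of length 2p+1 ≥ p.
The pumping lemma gives a decomposition w = xyz where |xy| ≤ p and y is nonempty.
Since the first p symbols of w are all 0's and |xy| ≤ p, y lies entirely in the leading 0-block: y = 0^k for some k with 1 ≤ k ≤ p.
Pump with i = 2: xy^2z = 0^{p+k} 1 0^p. Its reverse is 0^p 1 0^{p+k}, which differs from xy^2z since k ≥ 1. So xy^2z is not a palindrome and xy^2z ∉ L.
Contradiction. Therefore L is not regular.

0^{p+k} 1 0^p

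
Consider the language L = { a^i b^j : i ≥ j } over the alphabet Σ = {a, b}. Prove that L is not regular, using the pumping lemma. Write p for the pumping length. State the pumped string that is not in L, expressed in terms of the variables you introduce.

Assume L is regular. Let p be the pumping length given by the pumping lemma.
Choose w = a^p b^p ∈ L, with |w| = 2p ≥ p.
By the pumping lemma, w = xyz with |xy| ≤ p and |y| > 0.
The first p characters of w are a's, so xy (and hence y) consists only of a's. Write y = a^k, 1 ≤ k ≤ p.
Consider xy^0z = xz = a^{p-k} b^p. Since k ≥ 1, the a-count p-k is less than p, so i ≥ j fails; thus xz ∉ L.
This contradicts the pumping lemma, so L is not regular.

a^{p-k} b^p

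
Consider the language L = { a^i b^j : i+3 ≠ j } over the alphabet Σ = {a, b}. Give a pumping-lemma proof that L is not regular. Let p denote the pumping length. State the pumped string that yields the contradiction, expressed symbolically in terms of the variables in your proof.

a^{p+p!} b^{p+p!+3}

Assume L is regular; let p be its pumping constant.
Choose w = a^p b^{p+p!+3}. Since p ≠ (p+p!+3)-3 = p+p!, w ∈ L; and |w| ≥ p.
Write w = xyz as guaranteed by the lemma, with |xy| ≤ p and y is nonempty.
The first p characters of w are a's, so xy (and hence y) consists only of a's. Write y = a^k, 1 ≤ k ≤ p.
Since 1 ≤ k ≤ p, k divides p!; set t = 1 + p!/k. Then xy^t z has p + (p!/k)·k = p + p! copies of a. Now the a-count is p+p! and (b-count)-3 = (p+p!+3)-3 = p+p!, so i+3 ≠ j fails. So xy^t z = a^{p+p!} b^{p+p!+3} ∉ L.
Contradiction. Therefore L is not regular.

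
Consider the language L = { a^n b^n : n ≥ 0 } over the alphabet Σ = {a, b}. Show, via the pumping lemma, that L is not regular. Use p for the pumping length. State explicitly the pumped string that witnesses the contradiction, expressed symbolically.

Assume L is regular; let p be its pumping constant.
Take w = a^p b^p. Then w ∈ L and |w| = 2p ≥ p.
By the pumping lemma, w = xyz with |xy| ≤ p and |y| ≥ 1.
Because |xy| ≤ p and w begins with p copies of a, we have y = a^k with 1 ≤ k ≤ p.
Pump with i = 2: xy^2z = a^{p+k} b^p. For this to lie in L we would need p = p+k, which forces k = 0. But k ≥ 1, so xy^2z ∉ L.
Contradiction. Therefore L is not regular.

a^{p+k} b^p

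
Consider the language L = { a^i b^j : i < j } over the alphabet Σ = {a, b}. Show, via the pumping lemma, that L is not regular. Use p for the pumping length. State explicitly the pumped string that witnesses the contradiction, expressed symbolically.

Assume L is regular. Let p be the pumping length given by the pumping lemma.
Choose w = a^p b^{p+1} ∈ L, with |w| = 2p+1 ≥ p.
Write w = xyz as guaranteed by the lemma, with |xy| ≤ p and |y| > 0.
Because |xy| ≤ p and w begins with p copies of a, we have y = a^k with 1 ≤ k ≤ p.
Consider xy^2z = a^{p+k} b^{p+1}. Since k ≥ 1, the a-count p+k is at least p+1, so i < j fails; thus xy^2z ∉ L.
This contradicts the pumping lemma, so L is not regular.

a^{p+k} b^{p+1}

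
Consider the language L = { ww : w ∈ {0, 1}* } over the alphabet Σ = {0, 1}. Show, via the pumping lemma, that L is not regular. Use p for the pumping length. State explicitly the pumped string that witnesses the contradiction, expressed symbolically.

Suppose for contradiction that L is regular, and let p be the pumping length.
Take w = 0^p 1^p 0^p 1^p = uu where u = 0^p1^p; then w ∈ L and |w| = 4p ≥ p.
By the pumping lemma, w = xyz with |xy| ≤ p and |y| ≥ 1.
Since the first p symbols of w are all 0's and |xy| ≤ p, y lies entirely in the leading 0-block: y = 0^k for some k with 1 ≤ k ≤ p.
Pump with i = 2: xy^2z = 0^{p+k} 1^p 0^p 1^p, of length 4p+k. Suppose this equals vv. The string starts with 0 and ends with 1, so v does too; thus the boundary between the two copies of v is a 1→0 transition. There is exactly one such transition, at position 2p+k, so |v| = 2p+k and |vv| = 4p+2k ≠ 4p+k since k ≥ 1. So xy^2z ∉ L.
This contradicts the pumping lemma, so L is not regular.

0^{p+k} 1^p 0^p 1^p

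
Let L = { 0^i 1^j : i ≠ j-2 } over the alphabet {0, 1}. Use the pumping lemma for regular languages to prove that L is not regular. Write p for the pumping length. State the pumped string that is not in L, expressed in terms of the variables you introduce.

0^{p+p!} 1^{p+p!+2}

Toward a contradiction, assume L is regular with pumping length p.
Choose w = 0^p 1^{p+p!+2}. Since p ≠ (p+p!+2)-2 = p+p!, w ∈ L; and |w| ≥ p.
By the pumping lemma, w = xyz with |xy| ≤ p and |y| > 0.
Since the first p symbols of w are all 0's and |xy| ≤ p, y lies entirely in the leading 0-block: y = 0^k for some k with 1 ≤ k ≤ p.
Since 1 ≤ k ≤ p, k divides p!; set t = 1 + p!/k. Then xy^t z has p + (p!/k)·k = p + p! copies of 0. Now the 0-count is p+p! and (1-count)-2 = (p+p!+2)-2 = p+p!, so i ≠ j-2 fails. So xy^t z = 0^{p+p!} 1^{p+p!+2} ∉ L.
Contradiction. Therefore L is not regular.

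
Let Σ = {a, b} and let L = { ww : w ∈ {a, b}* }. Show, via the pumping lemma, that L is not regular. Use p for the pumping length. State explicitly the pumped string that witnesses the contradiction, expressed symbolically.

Assume L is regular; let p be its pumping constant.
Take w = a^p b^p a^p b^p = uu where u = a^pb^p; then w ∈ L and |w| = 4p ≥ p.
Write w = xyz as guaranteed by the lemma, with |xy| ≤ p and |y| > 0.
Because |xy| ≤ p and w begins with p copies of a, we have y = a^k with 1 ≤ k ≤ p.
Pump with i = 2: xy^2z = a^{p+k} b^p a^p b^p, of length 4p+k. Suppose this equals vv. The string starts with a and ends with b, so v does too; thus the boundary between the two copies of v is a b→a transition. There is exactly one such transition, at position 2p+k, so |v| = 2p+k and |vv| = 4p+2k ≠ 4p+k since k ≥ 1. So xy^2z ∉ L.
This contradicts the pumping lemma, so L is not regular.

a^{p+k} b^p a^p b^p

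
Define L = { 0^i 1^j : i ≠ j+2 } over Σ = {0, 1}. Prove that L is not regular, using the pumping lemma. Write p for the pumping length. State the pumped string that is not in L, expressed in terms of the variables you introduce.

0^{p+p!} 1^{p+p!-2}

Assume L is regular; let p be its pumping constant.
Choose w = 0^p 1^{p+p!-2}. Since p ≠ (p+p!-2)+2 = p+p!, w ∈ L; and |w| ≥ p.
Write w = xyz as guaranteed by the lemma, with |xy| ≤ p and y is nonempty.
Because |xy| ≤ p and w begins with p copies of 0, we have y = 0^k with 1 ≤ k ≤ p.
Since 1 ≤ k ≤ p, k divides p!; set t = 1 + p!/k. Then xy^t z has p + (p!/k)·k = p + p! copies of 0. Now the 0-count is p+p! and (1-count)+2 = (p+p!-2)+2 = p+p!, so i ≠ j+2 fails. So xy^t z = 0^{p+p!} 1^{p+p!-2} ∉ L.
This is a contradiction; hence L is not regular.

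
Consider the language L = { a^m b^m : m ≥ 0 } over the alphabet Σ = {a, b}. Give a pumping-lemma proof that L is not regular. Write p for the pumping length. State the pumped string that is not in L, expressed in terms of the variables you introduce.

Assume L is regular; let p be its pumping constant.
Let w = a^p b^p ∈ L; note |w| = 2p ≥ p.
By the pumping lemma, w = xyz with |xy| ≤ p and |y| > 0.
Because |xy| ≤ p and w begins with p copies of a, we have y = a^k with 1 ≤ k ≤ p.
Pump with i = 2: xy^2z = a^{p+k} b^p. For this to lie in L we would need p = p+k, which forces k = 0. But k ≥ 1, so xy^2z ∉ L.
This contradicts the pumping lemma, so L is not regular.

a^{p+k} b^p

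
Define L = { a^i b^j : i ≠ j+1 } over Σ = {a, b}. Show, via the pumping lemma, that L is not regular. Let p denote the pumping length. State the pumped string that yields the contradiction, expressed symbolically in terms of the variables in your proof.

a^{p+p!} b^{p+p!-1}

Suppose for contradiction that L is regular, and let p be the pumping length.
Choose w = a^p b^{p+p!-1}. Since p ≠ (p+p!-1)+1 = p+p!, w ∈ L; and |w| ≥ p.
Write w = xyz as guaranteed by the lemma, with |xy| ≤ p and |y| > 0.
The first p characters of w are a's, so xy (and hence y) consists only of a's. Write y = a^k, 1 ≤ k ≤ p.
Since 1 ≤ k ≤ p, k divides p!; set t = 1 + p!/k. Then xy^t z has p + (p!/k)·k = p + p! copies of a. Now the a-count is p+p! and (b-count)+1 = (p+p!-1)+1 = p+p!, so i ≠ j+1 fails. So xy^t z = a^{p+p!} b^{p+p!-1} ∉ L.
This contradicts the pumping lemma, so L is not regular.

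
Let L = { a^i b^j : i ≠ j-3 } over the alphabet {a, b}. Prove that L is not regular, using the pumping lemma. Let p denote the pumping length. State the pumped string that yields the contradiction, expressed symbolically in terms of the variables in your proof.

a^{p+p!} b^{p+p!+3}

Assume L is regular; let p be its pumping constant.
Choose w = a^p b^{p+p!+3}. Since p ≠ (p+p!+3)-3 = p+p!, w ∈ L; and |w| ≥ p.
The pumping lemma gives a decomposition w = xyz where |xy| ≤ p and y is nonempty.
The first p characters of w are a's, so xy (and hence y) consists only of a's. Write y = a^k, 1 ≤ k ≤ p.
Since 1 ≤ k ≤ p, k divides p!; set t = 1 + p!/k. Then xy^t z has p + (p!/k)·k = p + p! copies of a. Now the a-count is p+p! and (b-count)-3 = (p+p!+3)-3 = p+p!, so i ≠ j-3 fails. So xy^t z = a^{p+p!} b^{p+p!+3} ∉ L.
This contradicts the pumping lemma, so L is not regular.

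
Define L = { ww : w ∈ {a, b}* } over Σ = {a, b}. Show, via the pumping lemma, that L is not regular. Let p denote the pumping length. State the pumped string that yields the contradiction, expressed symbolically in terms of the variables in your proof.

Suppose for contradiction that L is regular, and let p be the pumping length.
Take w = a^p b^p a^p b^p = uu where u = a^pb^p; then w ∈ L and |w| = 4p ≥ p.
Write w = xyz as guaranteed by the lemma, with |xy| ≤ p and |y| > 0.
Because |xy| ≤ p and w begins with p copies of a, we have y = a^k with 1 ≤ k ≤ p.
Pump with i = 2: xy^2z = a^{p+k} b^p a^p b^p, of length 4p+k. Suppose this equals vv. The string starts with a and ends with b, so v does too; thus the boundary between the two copies of v is a b→a transition. There is exactly one such transition, at position 2p+k, so |v| = 2p+k and |vv| = 4p+2k ≠ 4p+k since k ≥ 1. So xy^2z ∉ L.
This is a contradiction; hence L is not regular.

a^{p+k} b^p a^p b^p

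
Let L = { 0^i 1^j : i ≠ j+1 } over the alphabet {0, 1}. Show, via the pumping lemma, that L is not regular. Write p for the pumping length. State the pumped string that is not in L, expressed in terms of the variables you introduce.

Suppose for contradiction that L is regular, and let p be the pumping length.
Choose w = 0^p 1^{p+p!-1}. Since p ≠ (p+p!-1)+1 = p+p!, w ∈ L; and |w| ≥ p.
The pumping lemma gives a decomposition w = xyz where |xy| ≤ p and |y| > 0.
Since the first p symbols of w are all 0's and |xy| ≤ p, y lies entirely in the leading 0-block: y = 0^k for some k with 1 ≤ k ≤ p.
Since 1 ≤ k ≤ p, k divides p!; set t = 1 + p!/k. Then xy^t z has p + (p!/k)·k = p + p! copies of 0. Now the 0-count is p+p! and (1-count)+1 = (p+p!-1)+1 = p+p!, so i ≠ j+1 fails. So xy^t z = 0^{p+p!} 1^{p+p!-1} ∉ L.
This is a contradiction; hence L is not regular.

0^{p+p!} 1^{p+p!-1}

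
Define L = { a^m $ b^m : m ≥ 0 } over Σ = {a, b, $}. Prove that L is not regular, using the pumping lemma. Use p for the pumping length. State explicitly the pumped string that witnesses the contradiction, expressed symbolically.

Assume L is regular; let p be its pumping constant.
Take w = a^p $ b^p ∈ L with |w| = 2p+1 ≥ p.
The pumping lemma gives a decomposition w = xyz where |xy| ≤ p and |y| ≥ 1.
Because |xy| ≤ p and w begins with p copies of a, we have y = a^k with 1 ≤ k ≤ p.
Pump with i = 2: xy^2z = a^{p+k} $ b^p, which would require p+k = p. But k ≥ 1, so xy^2z ∉ L.
Contradiction. Therefore L is not regular.

a^{p+k} $ b^p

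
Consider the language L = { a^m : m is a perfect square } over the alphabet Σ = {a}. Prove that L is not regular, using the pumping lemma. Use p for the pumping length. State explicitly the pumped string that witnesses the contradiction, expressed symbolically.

a^{p²+k}

Toward a contradiction, assume L is regular with pumping length p.
Take w = a^{p²} ∈ L with |w| = p² ≥ p.
Write w = xyz as guaranteed by the lemma, with |xy| ≤ p and y is nonempty.
Then y = a^k for some k with 1 ≤ k ≤ p.
Pump with i = 2: xy^2z = a^{p²+k}. Since 1 ≤ k ≤ p, p² < p²+k ≤ p²+p < (p+1)², so p²+k lies strictly between consecutive squares and is not a perfect square. So xy^2z ∉ L.
This is a contradiction; hence L is not regular.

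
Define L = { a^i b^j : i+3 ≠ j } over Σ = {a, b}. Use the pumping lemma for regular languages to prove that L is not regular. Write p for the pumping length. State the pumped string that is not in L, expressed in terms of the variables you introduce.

Assume L is regular. Let p be the pumping length given by the pumping lemma.
Choose w = a^p b^{p+p!+3}. Since p ≠ (p+p!+3)-3 = p+p!, w ∈ L; and |w| ≥ p.
The pumping lemma gives a decomposition w = xyz where |xy| ≤ p and |y| > 0.
Because |xy| ≤ p and w begins with p copies of a, we have y = a^k with 1 ≤ k ≤ p.
Since 1 ≤ k ≤ p, k divides p!; set t = 1 + p!/k. Then xy^t z has p + (p!/k)·k = p + p! copies of a. Now the a-count is p+p! and (b-count)-3 = (p+p!+3)-3 = p+p!, so i+3 ≠ j fails. So xy^t z = a^{p+p!} b^{p+p!+3} ∉ L.
Contradiction. Therefore L is not regular.

a^{p+p!} b^{p+p!+3}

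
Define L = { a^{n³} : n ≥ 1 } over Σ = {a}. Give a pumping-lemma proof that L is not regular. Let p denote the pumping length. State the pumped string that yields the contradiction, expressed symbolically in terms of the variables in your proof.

Assume L is regular. Let p be the pumping length given by the pumping lemma.
Take w = a^{p³} ∈ L with |w| = p³ ≥ p.
Write w = xyz as guaranteed by the lemma, with |xy| ≤ p and |y| > 0.
Then y = a^k for some k with 1 ≤ k ≤ p.
Pump with i = 2: xy^2z = a^{p³+k}. Since 1 ≤ k ≤ p, p³ < p³+k ≤ p³+p < p³+3p²+3p+1 = (p+1)³, so p³+k is not a perfect cube. So xy^2z ∉ L.
This contradicts the pumping lemma, so L is not regular.

a^{p³+k}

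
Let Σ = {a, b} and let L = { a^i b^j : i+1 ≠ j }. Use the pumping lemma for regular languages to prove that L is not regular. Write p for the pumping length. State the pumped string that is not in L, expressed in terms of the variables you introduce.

a^{p+p!} b^{p+p!+1}

Toward a contradiction, assume L is regular with pumping length p.
Choose w = a^p b^{p+p!+1}. Since p ≠ (p+p!+1)-1 = p+p!, w ∈ L; and |w| ≥ p.
The pumping lemma gives a decomposition w = xyz where |xy| ≤ p and y is nonempty.
Since the first p symbols of w are all a's and |xy| ≤ p, y lies entirely in the leading a-block: y = a^k for some k with 1 ≤ k ≤ p.
Since 1 ≤ k ≤ p, k divides p!; set t = 1 + p!/k. Then xy^t z has p + (p!/k)·k = p + p! copies of a. Now the a-count is p+p! and (b-count)-1 = (p+p!+1)-1 = p+p!, so i+1 ≠ j fails. So xy^t z = a^{p+p!} b^{p+p!+1} ∉ L.
This is a contradiction; hence L is not regular.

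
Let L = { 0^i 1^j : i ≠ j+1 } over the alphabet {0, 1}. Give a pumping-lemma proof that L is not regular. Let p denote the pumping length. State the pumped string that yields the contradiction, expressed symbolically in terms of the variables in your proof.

0^{p+p!} 1^{p+p!-1}

Assume L is regular; let p be its pumping constant.
Choose w = 0^p 1^{p+p!-1}. Since p ≠ (p+p!-1)+1 = p+p!, w ∈ L; and |w| ≥ p.
The pumping lemma gives a decomposition w = xyz where |xy| ≤ p and |y| ≥ 1.
The first p characters of w are 0's, so xy (and hence y) consists only of 0's. Write y = 0^k, 1 ≤ k ≤ p.
Since 1 ≤ k ≤ p, k divides p!; set t = 1 + p!/k. Then xy^t z has p + (p!/k)·k = p + p! copies of 0. Now the 0-count is p+p! and (1-count)+1 = (p+p!-1)+1 = p+p!, so i ≠ j+1 fails. So xy^t z = 0^{p+p!} 1^{p+p!-1} ∉ L.
This is a contradiction; hence L is not regular.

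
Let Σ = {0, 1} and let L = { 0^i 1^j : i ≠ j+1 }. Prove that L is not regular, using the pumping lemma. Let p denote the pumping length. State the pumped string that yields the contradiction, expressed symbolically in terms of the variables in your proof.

0^{p+p!} 1^{p+p!-1}

Assume L is regular. Let p be the pumping length given by the pumping lemma.
Choose w = 0^p 1^{p+p!-1}. Since p ≠ (p+p!-1)+1 = p+p!, w ∈ L; and |w| ≥ p.
The pumping lemma gives a decomposition w = xyz where |xy| ≤ p and |y| > 0.
Since the first p symbols of w are all 0's and |xy| ≤ p, y lies entirely in the leading 0-block: y = 0^k for some k with 1 ≤ k ≤ p.
Since 1 ≤ k ≤ p, k divides p!; set t = 1 + p!/k. Then xy^t z has p + (p!/k)·k = p + p! copies of 0. Now the 0-count is p+p! and (1-count)+1 = (p+p!-1)+1 = p+p!, so i ≠ j+1 fails. So xy^t z = 0^{p+p!} 1^{p+p!-1} ∉ L.
This is a contradiction; hence L is not regular.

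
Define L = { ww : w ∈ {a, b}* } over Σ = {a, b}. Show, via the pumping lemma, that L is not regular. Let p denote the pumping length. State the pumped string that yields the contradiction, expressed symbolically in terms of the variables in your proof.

Assume L is regular. Let p be the pumping length given by the pumping lemma.
Take w = a^p b^p a^p b^p = uu where u = a^pb^p; then w ∈ L and |w| = 4p ≥ p.
The pumping lemma gives a decomposition w = xyz where |xy| ≤ p and y is nonempty.
Since the first p symbols of w are all a's and |xy| ≤ p, y lies entirely in the leading a-block: y = a^k for some k with 1 ≤ k ≤ p.
Pump with i = 2: xy^2z = a^{p+k} b^p a^p b^p, of length 4p+k. Suppose this equals vv. The string starts with a and ends with b, so v does too; thus the boundary between the two copies of v is a b→a transition. There is exactly one such transition, at position 2p+k, so |v| = 2p+k and |vv| = 4p+2k ≠ 4p+k since k ≥ 1. So xy^2z ∉ L.
This is a contradiction; hence L is not regular.

a^{p+k} b^p a^p b^p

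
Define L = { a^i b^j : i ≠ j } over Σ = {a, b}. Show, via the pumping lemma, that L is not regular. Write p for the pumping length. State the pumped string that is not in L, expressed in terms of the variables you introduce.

Assume L is regular; let p be its pumping constant.
Choose w = a^p b^{p+p!}. Since p ≠ p+p!, w ∈ L; and |w| ≥ p.
Write w = xyz as guaranteed by the lemma, with |xy| ≤ p and |y| ≥ 1.
Because |xy| ≤ p and w begins with p copies of a, we have y = a^k with 1 ≤ k ≤ p.
Since 1 ≤ k ≤ p, k divides p!; set t = 1 + p!/k. Then xy^t z has p + (p!/k)·k = p + p! copies of a. Now the a-count equals the b-count, so i ≠ j fails. So xy^t z = a^{p+p!} b^{p+p!} ∉ L.
This is a contradiction; hence L is not regular.

a^{p+p!} b^{p+p!}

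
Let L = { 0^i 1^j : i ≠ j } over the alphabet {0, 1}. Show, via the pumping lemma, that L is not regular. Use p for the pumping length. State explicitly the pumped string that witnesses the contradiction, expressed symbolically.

Assume L is regular; let p be its pumping constant.
Choose w = 0^p 1^{p+p!}. Since p ≠ p+p!, w ∈ L; and |w| ≥ p.
By the pumping lemma, w = xyz with |xy| ≤ p and y is nonempty.
Since the first p symbols of w are all 0's and |xy| ≤ p, y lies entirely in the leading 0-block: y = 0^k for some k with 1 ≤ k ≤ p.
Since 1 ≤ k ≤ p, k divides p!; set t = 1 + p!/k. Then xy^t z has p + (p!/k)·k = p + p! copies of 0. Now the 0-count equals the 1-count, so i ≠ j fails. So xy^t z = 0^{p+p!} 1^{p+p!} ∉ L.
This is a contradiction; hence L is not regular.

0^{p+p!} 1^{p+p!}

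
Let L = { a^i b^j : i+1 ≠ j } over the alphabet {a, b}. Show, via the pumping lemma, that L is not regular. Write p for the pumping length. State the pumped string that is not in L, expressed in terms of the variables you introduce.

a^{p+p!} b^{p+p!+1}

Toward a contradiction, assume L is regular with pumping length p.
Choose w = a^p b^{p+p!+1}. Since p ≠ (p+p!+1)-1 = p+p!, w ∈ L; and |w| ≥ p.
Write w = xyz as guaranteed by the lemma, with |xy| ≤ p and |y| ≥ 1.
Since the first p symbols of w are all a's and |xy| ≤ p, y lies entirely in the leading a-block: y = a^k for some k with 1 ≤ k ≤ p.
Since 1 ≤ k ≤ p, k divides p!; set t = 1 + p!/k. Then xy^t z has p + (p!/k)·k = p + p! copies of a. Now the a-count is p+p! and (b-count)-1 = (p+p!+1)-1 = p+p!, so i+1 ≠ j fails. So xy^t z = a^{p+p!} b^{p+p!+1} ∉ L.
This is a contradiction; hence L is not regular.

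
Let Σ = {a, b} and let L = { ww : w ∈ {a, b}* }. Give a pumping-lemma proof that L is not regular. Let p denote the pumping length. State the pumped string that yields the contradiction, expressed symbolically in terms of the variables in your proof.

a^{p+k} b^p a^p b^p

Toward a contradiction, assume L is regular with pumping length p.
Take w = a^p b^p a^p b^p = uu where u = a^pb^p; then w ∈ L and |w| = 4p ≥ p.
Write w = xyz as guaranteed by the lemma, with |xy| ≤ p and y is nonempty.
Because |xy| ≤ p and w begins with p copies of a, we have y = a^k with 1 ≤ k ≤ p.
Pump with i = 2: xy^2z = a^{p+k} b^p a^p b^p, of length 4p+k. Suppose this equals vv. The string starts with a and ends with b, so v does too; thus the boundary between the two copies of v is a b→a transition. There is exactly one such transition, at position 2p+k, so |v| = 2p+k and |vv| = 4p+2k ≠ 4p+k since k ≥ 1. So xy^2z ∉ L.
This is a contradiction; hence L is not regular.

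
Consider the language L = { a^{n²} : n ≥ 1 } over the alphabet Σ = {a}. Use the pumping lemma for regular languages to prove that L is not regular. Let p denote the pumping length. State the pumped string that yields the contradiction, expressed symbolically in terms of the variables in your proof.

Suppose for contradiction that L is regular, and let p be the pumping length.
Take w = a^{p²} ∈ L with |w| = p² ≥ p.
By the pumping lemma, w = xyz with |xy| ≤ p and |y| ≥ 1.
Then y = a^k for some k with 1 ≤ k ≤ p.
Pump with i = 2: xy^2z = a^{p²+k}. Since 1 ≤ k ≤ p, p² < p²+k ≤ p²+p < (p+1)², so p²+k lies strictly between consecutive squares and is not a perfect square. So xy^2z ∉ L.
This is a contradiction; hence L is not regular.

a^{p²+k}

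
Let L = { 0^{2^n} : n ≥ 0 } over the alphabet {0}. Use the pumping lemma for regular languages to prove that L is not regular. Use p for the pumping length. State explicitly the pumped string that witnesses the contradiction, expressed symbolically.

Suppose for contradiction that L is regular, and let p be the pumping length.
Take w = 0^{2^p} ∈ L with |w| = 2^p ≥ p.
The pumping lemma gives a decomposition w = xyz where |xy| ≤ p and y is nonempty.
Then y = 0^k for some k with 1 ≤ k ≤ p.
Pump with i = 2: xy^2z = 0^{2^p+k}. Since 1 ≤ k ≤ p < 2^p, we have 2^p < 2^p+k < 2^{p+1}, so 2^p+k is not a power of 2. So xy^2z ∉ L.
Contradiction. Therefore L is not regular.

0^{2^p+k}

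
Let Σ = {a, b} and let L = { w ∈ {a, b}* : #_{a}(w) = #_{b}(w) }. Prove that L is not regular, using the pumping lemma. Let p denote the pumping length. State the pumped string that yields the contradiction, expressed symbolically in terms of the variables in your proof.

a^{p+k} b^p

Suppose for contradiction that L is regular, and let p be the pumping length.
Choose w = a^p b^p ∈ L with |w| = 2p ≥ p.
By the pumping lemma, w = xyz with |xy| ≤ p and y is nonempty.
Because |xy| ≤ p and w begins with p copies of a, we have y = a^k with 1 ≤ k ≤ p.
Pump with i = 2: xy^2z = a^{p+k} b^p has p+k occurrences of a but only p of b. Since k ≥ 1 the counts differ, so xy^2z ∉ L.
This contradicts the pumping lemma, so L is not regular.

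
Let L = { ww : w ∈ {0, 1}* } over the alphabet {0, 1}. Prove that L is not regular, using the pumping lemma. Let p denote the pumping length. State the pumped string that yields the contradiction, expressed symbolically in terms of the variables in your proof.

Assume L is regular; let p be its pumping constant.
Take w = 0^p 1^p 0^p 1^p = uu where u = 0^p1^p; then w ∈ L and |w| = 4p ≥ p.
The pumping lemma gives a decomposition w = xyz where |xy| ≤ p and |y| ≥ 1.
Because |xy| ≤ p and w begins with p copies of 0, we have y = 0^k with 1 ≤ k ≤ p.
Pump with i = 2: xy^2z = 0^{p+k} 1^p 0^p 1^p, of length 4p+k. Suppose this equals vv. The string starts with 0 and ends with 1, so v does too; thus the boundary between the two copies of v is a 1→0 transition. There is exactly one such transition, at position 2p+k, so |v| = 2p+k and |vv| = 4p+2k ≠ 4p+k since k ≥ 1. So xy^2z ∉ L.
Contradiction. Therefore L is not regular.

0^{p+k} 1^p 0^p 1^p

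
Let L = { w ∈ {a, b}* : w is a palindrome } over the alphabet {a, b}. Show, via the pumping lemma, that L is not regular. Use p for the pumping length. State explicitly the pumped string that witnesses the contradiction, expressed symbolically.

a^{p+k} b a^p

Assume L is regular; let p be its pumping constant.
Take w = a^p b a^p, a palindrome of length 2p+1 ≥ p.
By the pumping lemma, w = xyz with |xy| ≤ p and y is nonempty.
Since the first p symbols of w are all a's and |xy| ≤ p, y lies entirely in the leading a-block: y = a^k for some k with 1 ≤ k ≤ p.
Pump with i = 2: xy^2z = a^{p+k} b a^p. Its reverse is a^p b a^{p+k}, which differs from xy^2z since k ≥ 1. So xy^2z is not a palindrome and xy^2z ∉ L.
This is a contradiction; hence L is not regular.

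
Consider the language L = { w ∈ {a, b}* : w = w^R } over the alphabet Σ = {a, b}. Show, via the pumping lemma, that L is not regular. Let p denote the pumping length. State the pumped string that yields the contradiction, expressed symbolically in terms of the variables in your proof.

Toward a contradiction, assume L is regular with pumping length p.
Take w = a^p b a^p, a palindrome of length 2p+1 ≥ p.
The pumping lemma gives a decomposition w = xyz where |xy| ≤ p and |y| > 0.
Because |xy| ≤ p and w begins with p copies of a, we have y = a^k with 1 ≤ k ≤ p.
Pump with i = 2: xy^2z = a^{p+k} b a^p. Its reverse is a^p b a^{p+k}, which differs from xy^2z since k ≥ 1. So xy^2z is not a palindrome and xy^2z ∉ L.
Contradiction. Therefore L is not regular.

a^{p+k} b a^p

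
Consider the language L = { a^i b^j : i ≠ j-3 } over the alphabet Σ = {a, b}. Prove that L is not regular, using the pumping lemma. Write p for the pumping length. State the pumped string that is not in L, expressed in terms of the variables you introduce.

a^{p+p!} b^{p+p!+3}

Assume L is regular. Let p be the pumping length given by the pumping lemma.
Choose w = a^p b^{p+p!+3}. Since p ≠ (p+p!+3)-3 = p+p!, w ∈ L; and |w| ≥ p.
Write w = xyz as guaranteed by the lemma, with |xy| ≤ p and y is nonempty.
Because |xy| ≤ p and w begins with p copies of a, we have y = a^k with 1 ≤ k ≤ p.
Since 1 ≤ k ≤ p, k divides p!; set t = 1 + p!/k. Then xy^t z has p + (p!/k)·k = p + p! copies of a. Now the a-count is p+p! and (b-count)-3 = (p+p!+3)-3 = p+p!, so i ≠ j-3 fails. So xy^t z = a^{p+p!} b^{p+p!+3} ∉ L.
This is a contradiction; hence L is not regular.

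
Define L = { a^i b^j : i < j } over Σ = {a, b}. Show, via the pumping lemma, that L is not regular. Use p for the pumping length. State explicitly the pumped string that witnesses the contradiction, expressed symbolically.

a^{p+k} b^{p+1}

Suppose for contradiction that L is regular, and let p be the pumping length.
Choose w = a^p b^{p+1} ∈ L, with |w| = 2p+1 ≥ p.
Write w = xyz as guaranteed by the lemma, with |xy| ≤ p and |y| > 0.
Because |xy| ≤ p and w begins with p copies of a, we have y = a^k with 1 ≤ k ≤ p.
Consider xy^2z = a^{p+k} b^{p+1}. Since k ≥ 1, the a-count p+k is at least p+1, so i < j fails; thus xy^2z ∉ L.
This contradicts the pumping lemma, so L is not regular.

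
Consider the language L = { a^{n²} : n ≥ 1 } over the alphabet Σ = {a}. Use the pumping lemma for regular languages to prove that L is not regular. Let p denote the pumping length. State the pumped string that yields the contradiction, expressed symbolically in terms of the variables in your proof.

Assume L is regular. Let p be the pumping length given by the pumping lemma.
Take w = a^{p²} ∈ L with |w| = p² ≥ p.
Write w = xyz as guaranteed by the lemma, with |xy| ≤ p and |y| ≥ 1.
Then y = a^k for some k with 1 ≤ k ≤ p.
Pump with i = 2: xy^2z = a^{p²+k}. Since 1 ≤ k ≤ p, p² < p²+k ≤ p²+p < (p+1)², so p²+k lies strictly between consecutive squares and is not a perfect square. So xy^2z ∉ L.
Contradiction. Therefore L is not regular.

a^{p²+k}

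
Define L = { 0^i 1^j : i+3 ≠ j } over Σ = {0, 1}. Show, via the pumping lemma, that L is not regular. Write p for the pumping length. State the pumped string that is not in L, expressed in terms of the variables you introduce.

0^{p+p!} 1^{p+p!+3}

Suppose for contradiction that L is regular, and let p be the pumping length.
Choose w = 0^p 1^{p+p!+3}. Since p ≠ (p+p!+3)-3 = p+p!, w ∈ L; and |w| ≥ p.
The pumping lemma gives a decomposition w = xyz where |xy| ≤ p and |y| > 0.
The first p characters of w are 0's, so xy (and hence y) consists only of 0's. Write y = 0^k, 1 ≤ k ≤ p.
Since 1 ≤ k ≤ p, k divides p!; set t = 1 + p!/k. Then xy^t z has p + (p!/k)·k = p + p! copies of 0. Now the 0-count is p+p! and (1-count)-3 = (p+p!+3)-3 = p+p!, so i+3 ≠ j fails. So xy^t z = 0^{p+p!} 1^{p+p!+3} ∉ L.
This contradicts the pumping lemma, so L is not regular.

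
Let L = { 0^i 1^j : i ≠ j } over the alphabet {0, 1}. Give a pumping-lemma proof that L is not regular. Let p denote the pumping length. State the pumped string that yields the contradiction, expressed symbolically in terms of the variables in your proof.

Assume L is regular; let p be its pumping constant.
Choose w = 0^p 1^{p+p!}. Since p ≠ p+p!, w ∈ L; and |w| ≥ p.
The pumping lemma gives a decomposition w = xyz where |xy| ≤ p and |y| > 0.
Since the first p symbols of w are all 0's and |xy| ≤ p, y lies entirely in the leading 0-block: y = 0^k for some k with 1 ≤ k ≤ p.
Since 1 ≤ k ≤ p, k divides p!; set t = 1 + p!/k. Then xy^t z has p + (p!/k)·k = p + p! copies of 0. Now the 0-count equals the 1-count, so i ≠ j fails. So xy^t z = 0^{p+p!} 1^{p+p!} ∉ L.
Contradiction. Therefore L is not regular.

0^{p+p!} 1^{p+p!}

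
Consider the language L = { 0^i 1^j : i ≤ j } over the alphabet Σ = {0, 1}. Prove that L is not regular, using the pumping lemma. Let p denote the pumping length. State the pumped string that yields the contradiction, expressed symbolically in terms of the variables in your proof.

0^{p+k} 1^p

Toward a contradiction, assume L is regular with pumping length p.
Choose w = 0^p 1^p ∈ L, with |w| = 2p ≥ p.
The pumping lemma gives a decomposition w = xyz where |xy| ≤ p and y is nonempty.
Since the first p symbols of w are all 0's and |xy| ≤ p, y lies entirely in the leading 0-block: y = 0^k for some k with 1 ≤ k ≤ p.
Consider xy^2z = 0^{p+k} 1^p. Since k ≥ 1, the 0-count p+k exceeds the 1-count p, so i ≤ j fails; thus xy^2z ∉ L.
This is a contradiction; hence L is not regular.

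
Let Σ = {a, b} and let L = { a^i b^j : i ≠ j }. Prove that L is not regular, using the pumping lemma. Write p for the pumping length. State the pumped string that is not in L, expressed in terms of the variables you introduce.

a^{p+p!} b^{p+p!}

Assume L is regular; let p be its pumping constant.
Choose w = a^p b^{p+p!}. Since p ≠ p+p!, w ∈ L; and |w| ≥ p.
By the pumping lemma, w = xyz with |xy| ≤ p and |y| > 0.
The first p characters of w are a's, so xy (and hence y) consists only of a's. Write y = a^k, 1 ≤ k ≤ p.
Since 1 ≤ k ≤ p, k divides p!; set t = 1 + p!/k. Then xy^t z has p + (p!/k)·k = p + p! copies of a. Now the a-count equals the b-count, so i ≠ j fails. So xy^t z = a^{p+p!} b^{p+p!} ∉ L.
Contradiction. Therefore L is not regular.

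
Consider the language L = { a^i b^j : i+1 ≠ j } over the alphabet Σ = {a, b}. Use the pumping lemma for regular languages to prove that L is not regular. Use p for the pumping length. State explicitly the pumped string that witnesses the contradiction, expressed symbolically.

Suppose for contradiction that L is regular, and let p be the pumping length.
Choose w = a^p b^{p+p!+1}. Since p ≠ (p+p!+1)-1 = p+p!, w ∈ L; and |w| ≥ p.
The pumping lemma gives a decomposition w = xyz where |xy| ≤ p and |y| > 0.
The first p characters of w are a's, so xy (and hence y) consists only of a's. Write y = a^k, 1 ≤ k ≤ p.
Since 1 ≤ k ≤ p, k divides p!; set t = 1 + p!/k. Then xy^t z has p + (p!/k)·k = p + p! copies of a. Now the a-count is p+p! and (b-count)-1 = (p+p!+1)-1 = p+p!, so i+1 ≠ j fails. So xy^t z = a^{p+p!} b^{p+p!+1} ∉ L.
Contradiction. Therefore L is not regular.

a^{p+p!} b^{p+p!+1}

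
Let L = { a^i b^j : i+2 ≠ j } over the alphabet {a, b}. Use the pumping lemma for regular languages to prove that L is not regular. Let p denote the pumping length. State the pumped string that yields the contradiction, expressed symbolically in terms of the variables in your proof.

a^{p+p!} b^{p+p!+2}

Toward a contradiction, assume L is regular with pumping length p.
Choose w = a^p b^{p+p!+2}. Since p ≠ (p+p!+2)-2 = p+p!, w ∈ L; and |w| ≥ p.
The pumping lemma gives a decomposition w = xyz where |xy| ≤ p and |y| > 0.
Because |xy| ≤ p and w begins with p copies of a, we have y = a^k with 1 ≤ k ≤ p.
Since 1 ≤ k ≤ p, k divides p!; set t = 1 + p!/k. Then xy^t z has p + (p!/k)·k = p + p! copies of a. Now the a-count is p+p! and (b-count)-2 = (p+p!+2)-2 = p+p!, so i+2 ≠ j fails. So xy^t z = a^{p+p!} b^{p+p!+2} ∉ L.
This contradicts the pumping lemma, so L is not regular.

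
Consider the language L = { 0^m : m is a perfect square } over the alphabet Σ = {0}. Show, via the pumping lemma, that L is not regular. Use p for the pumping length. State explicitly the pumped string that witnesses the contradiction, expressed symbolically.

0^{p²+k}

Assume L is regular. Let p be the pumping length given by the pumping lemma.
Take w = 0^{p²} ∈ L with |w| = p² ≥ p.
By the pumping lemma, w = xyz with |xy| ≤ p and y is nonempty.
Then y = 0^k for some k with 1 ≤ k ≤ p.
Pump with i = 2: xy^2z = 0^{p²+k}. Since 1 ≤ k ≤ p, p² < p²+k ≤ p²+p < (p+1)², so p²+k lies strictly between consecutive squares and is not a perfect square. So xy^2z ∉ L.
This is a contradiction; hence L is not regular.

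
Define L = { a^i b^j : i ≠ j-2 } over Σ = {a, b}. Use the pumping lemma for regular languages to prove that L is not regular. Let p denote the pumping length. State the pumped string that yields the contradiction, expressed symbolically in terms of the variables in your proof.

a^{p+p!} b^{p+p!+2}

Toward a contradiction, assume L is regular with pumping length p.
Choose w = a^p b^{p+p!+2}. Since p ≠ (p+p!+2)-2 = p+p!, w ∈ L; and |w| ≥ p.
By the pumping lemma, w = xyz with |xy| ≤ p and |y| ≥ 1.
Since the first p symbols of w are all a's and |xy| ≤ p, y lies entirely in the leading a-block: y = a^k for some k with 1 ≤ k ≤ p.
Since 1 ≤ k ≤ p, k divides p!; set t = 1 + p!/k. Then xy^t z has p + (p!/k)·k = p + p! copies of a. Now the a-count is p+p! and (b-count)-2 = (p+p!+2)-2 = p+p!, so i ≠ j-2 fails. So xy^t z = a^{p+p!} b^{p+p!+2} ∉ L.
This contradicts the pumping lemma, so L is not regular.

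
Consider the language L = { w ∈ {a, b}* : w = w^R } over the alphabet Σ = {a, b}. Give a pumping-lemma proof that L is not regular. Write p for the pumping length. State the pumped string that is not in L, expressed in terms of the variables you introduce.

Toward a contradiction, assume L is regular with pumping length p.
Take w = a^p b a^p, a palindrome of length 2p+1 ≥ p.
The pumping lemma gives a decomposition w = xyz where |xy| ≤ p and |y| ≥ 1.
Since the first p symbols of w are all a's and |xy| ≤ p, y lies entirely in the leading a-block: y = a^k for some k with 1 ≤ k ≤ p.
Pump with i = 2: xy^2z = a^{p+k} b a^p. Its reverse is a^p b a^{p+k}, which differs from xy^2z since k ≥ 1. So xy^2z is not a palindrome and xy^2z ∉ L.
This contradicts the pumping lemma, so L is not regular.

a^{p+k} b a^p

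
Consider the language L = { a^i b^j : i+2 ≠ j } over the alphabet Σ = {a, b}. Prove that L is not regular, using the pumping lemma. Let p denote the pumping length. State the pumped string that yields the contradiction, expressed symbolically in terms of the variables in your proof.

Assume L is regular. Let p be the pumping length given by the pumping lemma.
Choose w = a^p b^{p+p!+2}. Since p ≠ (p+p!+2)-2 = p+p!, w ∈ L; and |w| ≥ p.
Write w = xyz as guaranteed by the lemma, with |xy| ≤ p and |y| ≥ 1.
The first p characters of w are a's, so xy (and hence y) consists only of a's. Write y = a^k, 1 ≤ k ≤ p.
Since 1 ≤ k ≤ p, k divides p!; set t = 1 + p!/k. Then xy^t z has p + (p!/k)·k = p + p! copies of a. Now the a-count is p+p! and (b-count)-2 = (p+p!+2)-2 = p+p!, so i+2 ≠ j fails. So xy^t z = a^{p+p!} b^{p+p!+2} ∉ L.
Contradiction. Therefore L is not regular.

a^{p+p!} b^{p+p!+2}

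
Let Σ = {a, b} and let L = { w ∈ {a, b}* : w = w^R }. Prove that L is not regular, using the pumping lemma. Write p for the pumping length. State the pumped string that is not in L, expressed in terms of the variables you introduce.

Suppose for contradiction that L is regular, and let p be the pumping length.
Take w = a^p b a^p, a palindrome of length 2p+1 ≥ p.
The pumping lemma gives a decomposition w = xyz where |xy| ≤ p and |y| ≥ 1.
The first p characters of w are a's, so xy (and hence y) consists only of a's. Write y = a^k, 1 ≤ k ≤ p.
Pump with i = 2: xy^2z = a^{p+k} b a^p. Its reverse is a^p b a^{p+k}, which differs from xy^2z since k ≥ 1. So xy^2z is not a palindrome and xy^2z ∉ L.
This contradicts the pumping lemma, so L is not regular.

a^{p+k} b a^p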